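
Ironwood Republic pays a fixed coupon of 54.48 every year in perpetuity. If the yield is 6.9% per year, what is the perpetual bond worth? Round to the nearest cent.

789.57

Level perpetuity: PV = C / r = 54.48 / 0.069 = 789.57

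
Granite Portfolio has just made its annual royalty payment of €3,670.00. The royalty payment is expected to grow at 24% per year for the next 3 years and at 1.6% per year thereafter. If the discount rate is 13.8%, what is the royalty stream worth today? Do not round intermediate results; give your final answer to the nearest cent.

€52644.39

D_1 = 4550.80000
D_2 = 5642.99200
D_3 = 6997.31008
Terminal value at year 3: TV = D_3×(1+g_2)/(r−g_2) = 7109.26704/0.122 = 58272.68067
P_0 = D_1/(1+r)^1 + D_2/(1+r)^2 + D_3/(1+r)^3 + TV/(1+r)^3
    = 3998.94552 + 4357.37473 + 4747.93029 + 39540.14074 = 52644.39128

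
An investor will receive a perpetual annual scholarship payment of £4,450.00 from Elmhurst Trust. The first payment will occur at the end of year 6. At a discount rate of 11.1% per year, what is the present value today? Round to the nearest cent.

Value at end of year 5: C / r = £4,450.00 / 0.111 = £40,090.0901
Discount to today: PV = £40,090.0901 / (1 + 0.111)^5 = £40,090.0901 / 1.692662 = £23,684.64

£23684.64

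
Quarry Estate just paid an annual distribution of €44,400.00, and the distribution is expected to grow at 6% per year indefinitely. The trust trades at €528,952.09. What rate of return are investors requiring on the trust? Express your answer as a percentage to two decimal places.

D₁ = €44,400.00 × 1.06 = €47,064.0000
P = D₁/(r − g) ⇒ r = D₁/P + g = €47,064.0000/€528,952.09 + 0.06 = 0.088976 + 0.06 = 0.148976

14.90%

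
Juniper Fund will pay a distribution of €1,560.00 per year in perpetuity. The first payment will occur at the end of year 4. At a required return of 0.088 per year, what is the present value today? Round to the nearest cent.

Value at end of year 3: C / r = €1,560.00 / 0.088 = €17,727.2727
Discount to today: PV = €17,727.2727 / (1 + 0.088)^3 = €17,727.2727 / 1.287913 = €13,764.34

€13764.34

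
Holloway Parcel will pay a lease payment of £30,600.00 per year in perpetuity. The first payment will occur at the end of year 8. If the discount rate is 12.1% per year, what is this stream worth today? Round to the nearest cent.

£113683.33

Value at end of year 7: C / r = £30,600.00 / 0.121 = £252,892.5620
Discount to today: PV = £252,892.5620 / (1 + 0.121)^7 = £252,892.5620 / 2.224535 = £113,683.33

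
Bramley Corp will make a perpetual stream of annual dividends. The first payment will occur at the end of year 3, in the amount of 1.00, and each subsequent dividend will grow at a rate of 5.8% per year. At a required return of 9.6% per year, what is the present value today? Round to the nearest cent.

21.91

Value at end of year 2: C₁ / (r − g) = 1.00 / (0.096 − 0.058) = 26.3158
Discount to today: PV = 26.3158 / (1 + 0.096)^2 = 26.3158 / 1.201216 = 21.91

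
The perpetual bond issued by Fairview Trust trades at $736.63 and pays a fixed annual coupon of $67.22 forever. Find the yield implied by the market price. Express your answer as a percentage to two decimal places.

9.13%

P = C/r ⇒ r = C/P = $67.22/$736.63 = 0.091253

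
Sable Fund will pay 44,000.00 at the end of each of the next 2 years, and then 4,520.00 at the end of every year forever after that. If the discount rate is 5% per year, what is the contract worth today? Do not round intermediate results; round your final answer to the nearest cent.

163809.52

PV of 2-year annuity: 44,000.00 × [1 − (1+0.05)^−2] / 0.05 = 81814.05896
Perpetuity value at year 2: 4,520.00 / 0.05 = 90400.00000
PV of perpetuity: 90400.00000 / (1+0.05)^2 = 81995.46485
Total PV = 81814.05896 + 81995.46485 = 163809.52381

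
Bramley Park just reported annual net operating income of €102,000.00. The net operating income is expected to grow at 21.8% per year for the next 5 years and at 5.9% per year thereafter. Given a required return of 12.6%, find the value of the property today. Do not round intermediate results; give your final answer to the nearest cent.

€3037112.90

D_1 = 124236.00000
D_2 = 151319.44800
D_3 = 184307.08766
D_4 = 224486.03277
D_5 = 273423.98792
Terminal value at year 5: TV = D_5×(1+g_2)/(r−g_2) = 289556.00321/0.067 = 4321731.39115
P_0 = D_1/(1+r)^1 + D_2/(1+r)^2 + D_3/(1+r)^3 + D_4/(1+r)^4 + D_5/(1+r)^5 + TV/(1+r)^5
    = 110333.92540 + 119348.77543 + 129100.18515 + 139648.33527 + 151058.32358 + 2387623.35335 = 3037112.89818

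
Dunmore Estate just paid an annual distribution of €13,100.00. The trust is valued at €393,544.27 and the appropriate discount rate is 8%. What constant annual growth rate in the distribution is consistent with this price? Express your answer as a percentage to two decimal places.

P = D₀(1+g)/(r−g) ⇒ P(r−g) = D₀(1+g) ⇒ g(P+D₀) = P·r − D₀
g = (P·r − D₀)/(P + D₀) = (€393,544.27×0.08 − €13,100.00) / (€393,544.27 + €13,100.00) = 0.045208

4.52%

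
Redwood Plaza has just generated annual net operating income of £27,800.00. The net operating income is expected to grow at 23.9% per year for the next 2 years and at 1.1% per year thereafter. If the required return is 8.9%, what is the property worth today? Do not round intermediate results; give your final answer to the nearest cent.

£534046.90

D_1 = 34444.20000
D_2 = 42676.36380
Terminal value at year 2: TV = D_2×(1+g_2)/(r−g_2) = 43145.80380/0.078 = 553151.33079
P_0 = D_1/(1+r)^1 + D_2/(1+r)^2 + TV/(1+r)^2
    = 31629.20110 + 35985.84037 + 466431.85405 = 534046.89553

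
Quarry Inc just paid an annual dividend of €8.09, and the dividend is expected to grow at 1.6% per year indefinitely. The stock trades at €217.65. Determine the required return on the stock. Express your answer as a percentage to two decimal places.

D₁ = €8.09 × 1.016 = €8.2194
P = D₁/(r − g) ⇒ r = D₁/P + g = €8.2194/€217.65 + 0.016 = 0.037764 + 0.016 = 0.053764

5.38%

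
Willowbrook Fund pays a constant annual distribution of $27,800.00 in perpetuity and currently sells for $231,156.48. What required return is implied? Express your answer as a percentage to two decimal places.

12.03%

P = C/r ⇒ r = C/P = $27,800.00/$231,156.48 = 0.120265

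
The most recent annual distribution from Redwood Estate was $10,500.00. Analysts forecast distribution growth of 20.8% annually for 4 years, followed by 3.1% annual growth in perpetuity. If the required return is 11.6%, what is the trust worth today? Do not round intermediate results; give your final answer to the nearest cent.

D_1 = 12684.00000
D_2 = 15322.27200
D_3 = 18509.30458
D_4 = 22359.23993
Terminal value at year 4: TV = D_4×(1+g_2)/(r−g_2) = 23052.37637/0.085 = 271204.42783
P_0 = D_1/(1+r)^1 + D_2/(1+r)^2 + D_3/(1+r)^3 + D_4/(1+r)^4 + TV/(1+r)^4
    = 11365.59140 + 12302.53979 + 13316.72766 + 14414.52241 + 174839.67775 = 226239.05902

$226239.06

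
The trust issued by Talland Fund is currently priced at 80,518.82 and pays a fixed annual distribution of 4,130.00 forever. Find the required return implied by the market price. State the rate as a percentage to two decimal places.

5.13%

P = C/r ⇒ r = C/P = 4,130.00/80,518.82 = 0.051292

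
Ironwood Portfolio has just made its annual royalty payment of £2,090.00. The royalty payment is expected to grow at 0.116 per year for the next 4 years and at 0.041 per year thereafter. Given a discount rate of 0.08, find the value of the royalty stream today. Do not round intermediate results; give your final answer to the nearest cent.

£72685.70

D_1 = 2332.44000
D_2 = 2603.00304
D_3 = 2904.95139
D_4 = 3241.92575
Terminal value at year 4: TV = D_4×(1+g_2)/(r−g_2) = 3374.84471/0.039 = 86534.47975
P_0 = D_1/(1+r)^1 + D_2/(1+r)^2 + D_3/(1+r)^3 + D_4/(1+r)^4 + TV/(1+r)^4
    = 2159.66667 + 2231.65556 + 2306.04407 + 2382.91221 + 63605.42591 = 72685.70442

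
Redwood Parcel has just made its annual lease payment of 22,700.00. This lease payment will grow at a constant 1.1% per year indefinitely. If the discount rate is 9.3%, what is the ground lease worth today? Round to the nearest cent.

D₁ = D₀ × (1 + g) = 22,700.00 × 1.011 = 22,949.7000
Growing perpetuity: P = D₁ / (r − g) = 22,949.7000 / (0.093 − 0.011) = 279,874.39

279874.39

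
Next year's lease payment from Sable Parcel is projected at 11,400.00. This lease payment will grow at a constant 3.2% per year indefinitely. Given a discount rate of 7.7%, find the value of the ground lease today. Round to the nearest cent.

Growing perpetuity: P = D₁ / (r − g) = 11,400.0000 / (0.077 − 0.032) = 253,333.33

253333.33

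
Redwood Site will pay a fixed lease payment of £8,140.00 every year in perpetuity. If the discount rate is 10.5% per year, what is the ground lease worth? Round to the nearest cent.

Level perpetuity: PV = C / r = £8,140.00 / 0.105 = £77,523.81

£77523.81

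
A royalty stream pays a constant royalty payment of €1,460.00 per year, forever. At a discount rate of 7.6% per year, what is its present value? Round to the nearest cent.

€19210.53

Level perpetuity: PV = C / r = €1,460.00 / 0.076 = €19,210.53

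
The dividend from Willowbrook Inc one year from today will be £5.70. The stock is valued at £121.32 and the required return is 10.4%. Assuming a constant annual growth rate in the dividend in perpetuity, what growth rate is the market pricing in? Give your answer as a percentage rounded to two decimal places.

P = D₁/(r−g) ⇒ g = r − D₁/P = 0.104 − £5.70/£121.32 = 0.057017

5.70%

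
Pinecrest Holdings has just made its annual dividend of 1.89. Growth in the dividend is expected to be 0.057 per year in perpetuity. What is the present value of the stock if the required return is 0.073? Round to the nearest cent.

124.86

D₁ = D₀ × (1 + g) = 1.89 × 1.057 = 1.9977
Growing perpetuity: P = D₁ / (r − g) = 1.9977 / (0.073 − 0.057) = 124.86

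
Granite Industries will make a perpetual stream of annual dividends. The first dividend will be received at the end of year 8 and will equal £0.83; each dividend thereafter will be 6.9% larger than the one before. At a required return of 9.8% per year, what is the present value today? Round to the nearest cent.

£14.88

Value at end of year 7: C₁ / (r − g) = £0.83 / (0.098 − 0.069) = £28.6207
Discount to today: PV = £28.6207 / (1 + 0.098)^7 = £28.6207 / 1.924050 = £14.88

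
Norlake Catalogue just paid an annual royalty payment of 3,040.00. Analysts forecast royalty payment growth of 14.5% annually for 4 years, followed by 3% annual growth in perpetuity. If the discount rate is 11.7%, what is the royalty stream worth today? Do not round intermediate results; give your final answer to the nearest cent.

52678.91

D_1 = 3480.80000
D_2 = 3985.51600
D_3 = 4563.41582
D_4 = 5225.11111
Terminal value at year 4: TV = D_4×(1+g_2)/(r−g_2) = 5381.86445/0.087 = 61860.51089
P_0 = D_1/(1+r)^1 + D_2/(1+r)^2 + D_3/(1+r)^3 + D_4/(1+r)^4 + TV/(1+r)^4
    = 3116.20412 + 3194.31846 + 3274.39090 + 3356.47053 + 39737.52461 = 52678.90861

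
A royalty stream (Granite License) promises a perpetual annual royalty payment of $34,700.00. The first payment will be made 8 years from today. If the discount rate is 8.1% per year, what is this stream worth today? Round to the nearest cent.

Value at end of year 7: C / r = $34,700.00 / 0.081 = $428,395.0617
Discount to today: PV = $428,395.0617 / (1 + 0.081)^7 = $428,395.0617 / 1.724963 = $248,350.25

$248350.25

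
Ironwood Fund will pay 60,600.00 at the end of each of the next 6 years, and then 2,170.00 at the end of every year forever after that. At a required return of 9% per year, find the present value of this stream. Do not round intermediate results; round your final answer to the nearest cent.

PV of 6-year annuity: 60,600.00 × [1 − (1+0.09)^−6] / 0.09 = 271846.66657
Perpetuity value at year 6: 2,170.00 / 0.09 = 24111.11111
PV of perpetuity: 24111.11111 / (1+0.09)^6 = 14376.66777
Total PV = 271846.66657 + 14376.66777 = 286223.33434

286223.33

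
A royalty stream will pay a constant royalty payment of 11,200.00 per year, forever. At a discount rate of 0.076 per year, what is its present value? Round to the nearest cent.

147368.42

Level perpetuity: PV = C / r = 11,200.00 / 0.076 = 147,368.42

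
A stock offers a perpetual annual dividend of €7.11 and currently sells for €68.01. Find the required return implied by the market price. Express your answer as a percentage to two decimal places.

10.45%

P = C/r ⇒ r = C/P = €7.11/€68.01 = 0.104543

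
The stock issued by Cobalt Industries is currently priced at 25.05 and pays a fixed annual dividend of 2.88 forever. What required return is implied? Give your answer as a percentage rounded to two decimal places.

11.50%

P = C/r ⇒ r = C/P = 2.88/25.05 = 0.114970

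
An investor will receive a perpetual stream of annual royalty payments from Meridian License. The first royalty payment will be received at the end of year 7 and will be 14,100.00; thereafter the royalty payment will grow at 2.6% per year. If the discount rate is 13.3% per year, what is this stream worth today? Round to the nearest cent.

Value at end of year 6: C₁ / (r − g) = 14,100.00 / (0.133 − 0.026) = 131,775.7009
Discount to today: PV = 131,775.7009 / (1 + 0.133)^6 = 131,775.7009 / 2.115336 = 62,295.39

62295.39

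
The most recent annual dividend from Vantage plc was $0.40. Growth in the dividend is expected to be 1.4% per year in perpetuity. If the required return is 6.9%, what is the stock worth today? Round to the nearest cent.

D₁ = D₀ × (1 + g) = $0.40 × 1.014 = $0.4056
Growing perpetuity: P = D₁ / (r − g) = $0.4056 / (0.069 − 0.014) = $7.37

$7.37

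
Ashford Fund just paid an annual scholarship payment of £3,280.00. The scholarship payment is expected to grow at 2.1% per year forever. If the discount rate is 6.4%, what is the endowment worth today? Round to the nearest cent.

£77880.93

D₁ = D₀ × (1 + g) = £3,280.00 × 1.021 = £3,348.8800
Growing perpetuity: P = D₁ / (r − g) = £3,348.8800 / (0.064 − 0.021) = £77,880.93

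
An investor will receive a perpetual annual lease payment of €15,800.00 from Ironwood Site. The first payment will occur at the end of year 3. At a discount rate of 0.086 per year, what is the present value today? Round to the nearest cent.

Value at end of year 2: C / r = €15,800.00 / 0.086 = €183,720.9302
Discount to today: PV = €183,720.9302 / (1 + 0.086)^2 = €183,720.9302 / 1.179396 = €155,775.44

€155775.44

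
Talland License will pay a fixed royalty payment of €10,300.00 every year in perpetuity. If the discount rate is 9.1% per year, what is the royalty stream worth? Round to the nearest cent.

Level perpetuity: PV = C / r = €10,300.00 / 0.091 = €113,186.81

€113186.81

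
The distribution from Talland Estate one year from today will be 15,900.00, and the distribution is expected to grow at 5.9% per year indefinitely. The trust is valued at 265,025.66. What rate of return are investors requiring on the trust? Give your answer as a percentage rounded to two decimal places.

P = D₁/(r − g) ⇒ r = D₁/P + g = 15,900.0000/265,025.66 + 0.059 = 0.059994 + 0.059 = 0.118994

11.90%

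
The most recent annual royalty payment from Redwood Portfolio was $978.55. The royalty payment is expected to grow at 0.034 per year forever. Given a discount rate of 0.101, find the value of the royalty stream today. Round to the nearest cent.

$15101.80

D₁ = D₀ × (1 + g) = $978.55 × 1.034 = $1,011.8207
Growing perpetuity: P = D₁ / (r − g) = $1,011.8207 / (0.101 − 0.034) = $15,101.80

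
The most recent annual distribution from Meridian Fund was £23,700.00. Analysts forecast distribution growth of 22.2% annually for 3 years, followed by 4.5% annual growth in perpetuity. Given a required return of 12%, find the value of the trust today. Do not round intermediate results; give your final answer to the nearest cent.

D_1 = 28961.40000
D_2 = 35390.83080
D_3 = 43247.59524
Terminal value at year 3: TV = D_3×(1+g_2)/(r−g_2) = 45193.73702/0.075 = 602583.16031
P_0 = D_1/(1+r)^1 + D_2/(1+r)^2 + D_3/(1+r)^3 + TV/(1+r)^3
    = 25858.39286 + 28213.35364 + 30782.78406 + 428906.79117 = 513761.32172

£513761.32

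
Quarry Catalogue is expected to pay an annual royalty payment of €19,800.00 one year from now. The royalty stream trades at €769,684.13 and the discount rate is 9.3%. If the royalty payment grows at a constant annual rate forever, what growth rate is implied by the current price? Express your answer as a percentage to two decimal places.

6.73%

P = D₁/(r−g) ⇒ g = r − D₁/P = 0.093 − €19,800.00/€769,684.13 = 0.067275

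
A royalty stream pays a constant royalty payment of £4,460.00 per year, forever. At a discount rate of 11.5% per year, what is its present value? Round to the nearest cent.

£38782.61

Level perpetuity: PV = C / r = £4,460.00 / 0.115 = £38,782.61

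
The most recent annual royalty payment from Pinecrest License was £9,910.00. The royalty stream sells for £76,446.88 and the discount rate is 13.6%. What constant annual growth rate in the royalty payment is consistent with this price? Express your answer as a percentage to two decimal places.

0.56%

P = D₀(1+g)/(r−g) ⇒ P(r−g) = D₀(1+g) ⇒ g(P+D₀) = P·r − D₀
g = (P·r − D₀)/(P + D₀) = (£76,446.88×0.136 − £9,910.00) / (£76,446.88 + £9,910.00) = 0.005637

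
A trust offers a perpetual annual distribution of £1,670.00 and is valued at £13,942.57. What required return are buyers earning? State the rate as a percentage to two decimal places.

11.98%

P = C/r ⇒ r = C/P = £1,670.00/£13,942.57 = 0.119777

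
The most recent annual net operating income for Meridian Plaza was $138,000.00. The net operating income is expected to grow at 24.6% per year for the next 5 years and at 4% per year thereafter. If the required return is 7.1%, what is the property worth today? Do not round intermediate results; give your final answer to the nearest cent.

$10978754.03

D_1 = 171948.00000
D_2 = 214247.20800
D_3 = 266952.02117
D_4 = 332622.21838
D_5 = 414447.28410
Terminal value at year 5: TV = D_5×(1+g_2)/(r−g_2) = 431025.17546/0.031 = 13904037.91805
P_0 = D_1/(1+r)^1 + D_2/(1+r)^2 + D_3/(1+r)^3 + D_4/(1+r)^4 + D_5/(1+r)^5 + TV/(1+r)^5
    = 160549.01961 + 186782.51954 + 217302.53908 + 252809.48991 + 294118.23009 + 9867192.23519 = 10978754.03342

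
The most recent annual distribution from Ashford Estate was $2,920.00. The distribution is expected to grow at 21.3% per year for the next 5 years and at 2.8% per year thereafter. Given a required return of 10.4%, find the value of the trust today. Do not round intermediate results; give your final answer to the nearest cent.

D_1 = 3541.96000
D_2 = 4296.39748
D_3 = 5211.53014
D_4 = 6321.58606
D_5 = 7668.08390
Terminal value at year 5: TV = D_5×(1+g_2)/(r−g_2) = 7882.79024/0.076 = 103720.92427
P_0 = D_1/(1+r)^1 + D_2/(1+r)^2 + D_3/(1+r)^3 + D_4/(1+r)^4 + D_5/(1+r)^5 + TV/(1+r)^5
    = 3208.29710 + 3525.05832 + 3873.09397 + 4255.49183 + 4675.64456 + 63244.24482 = 82781.83060

$82781.83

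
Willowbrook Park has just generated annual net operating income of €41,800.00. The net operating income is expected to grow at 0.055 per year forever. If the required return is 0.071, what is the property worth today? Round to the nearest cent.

D₁ = D₀ × (1 + g) = €41,800.00 × 1.055 = €44,099.0000
Growing perpetuity: P = D₁ / (r − g) = €44,099.0000 / (0.071 − 0.055) = €2,756,187.50

€2756187.50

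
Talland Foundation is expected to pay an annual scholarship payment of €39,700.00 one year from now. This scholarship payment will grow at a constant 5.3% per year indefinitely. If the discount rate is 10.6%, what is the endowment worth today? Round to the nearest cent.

Growing perpetuity: P = D₁ / (r − g) = €39,700.0000 / (0.106 − 0.053) = €749,056.60

€749056.60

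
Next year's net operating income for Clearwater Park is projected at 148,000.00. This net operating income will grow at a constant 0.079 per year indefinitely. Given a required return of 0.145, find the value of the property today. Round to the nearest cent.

2242424.24

Growing perpetuity: P = D₁ / (r − g) = 148,000.0000 / (0.145 − 0.079) = 2,242,424.24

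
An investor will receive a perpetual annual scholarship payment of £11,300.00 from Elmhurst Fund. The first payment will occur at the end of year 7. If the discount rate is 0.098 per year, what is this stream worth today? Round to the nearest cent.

£65801.88

Value at end of year 6: C / r = £11,300.00 / 0.098 = £115,306.1224
Discount to today: PV = £115,306.1224 / (1 + 0.098)^6 = £115,306.1224 / 1.752323 = £65,801.88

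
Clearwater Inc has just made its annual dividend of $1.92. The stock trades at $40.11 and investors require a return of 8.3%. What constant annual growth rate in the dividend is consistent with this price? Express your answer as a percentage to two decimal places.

P = D₀(1+g)/(r−g) ⇒ P(r−g) = D₀(1+g) ⇒ g(P+D₀) = P·r − D₀
g = (P·r − D₀)/(P + D₀) = ($40.11×0.083 − $1.92) / ($40.11 + $1.92) = 0.033527

3.35%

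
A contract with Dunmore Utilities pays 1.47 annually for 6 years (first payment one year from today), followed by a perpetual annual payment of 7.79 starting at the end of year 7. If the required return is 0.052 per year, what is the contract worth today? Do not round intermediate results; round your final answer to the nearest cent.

PV of 6-year annuity: 1.47 × [1 − (1+0.052)^−6] / 0.052 = 7.41378
Perpetuity value at year 6: 7.79 / 0.052 = 149.80769
PV of perpetuity: 149.80769 / (1+0.052)^6 = 110.51969
Total PV = 7.41378 + 110.51969 = 117.93348

117.93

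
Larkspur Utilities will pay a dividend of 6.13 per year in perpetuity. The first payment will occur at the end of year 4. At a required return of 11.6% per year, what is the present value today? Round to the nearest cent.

Value at end of year 3: C / r = 6.13 / 0.116 = 52.8448
Discount to today: PV = 52.8448 / (1 + 0.116)^3 = 52.8448 / 1.389929 = 38.02

38.02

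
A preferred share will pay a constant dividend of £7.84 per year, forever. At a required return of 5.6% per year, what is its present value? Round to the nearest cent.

Level perpetuity: PV = C / r = £7.84 / 0.056 = £140.00

£140.00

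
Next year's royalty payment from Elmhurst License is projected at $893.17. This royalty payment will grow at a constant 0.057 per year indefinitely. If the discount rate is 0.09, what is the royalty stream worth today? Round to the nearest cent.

$27065.76

Growing perpetuity: P = D₁ / (r − g) = $893.1700 / (0.09 − 0.057) = $27,065.76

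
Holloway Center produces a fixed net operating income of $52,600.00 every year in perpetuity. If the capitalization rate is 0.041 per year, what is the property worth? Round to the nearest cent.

$1282926.83

Level perpetuity: PV = C / r = $52,600.00 / 0.041 = $1,282,926.83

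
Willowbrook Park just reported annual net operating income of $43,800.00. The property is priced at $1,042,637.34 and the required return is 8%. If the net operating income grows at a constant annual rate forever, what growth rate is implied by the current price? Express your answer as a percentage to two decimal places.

3.65%

P = D₀(1+g)/(r−g) ⇒ P(r−g) = D₀(1+g) ⇒ g(P+D₀) = P·r − D₀
g = (P·r − D₀)/(P + D₀) = ($1,042,637.34×0.08 − $43,800.00) / ($1,042,637.34 + $43,800.00) = 0.036460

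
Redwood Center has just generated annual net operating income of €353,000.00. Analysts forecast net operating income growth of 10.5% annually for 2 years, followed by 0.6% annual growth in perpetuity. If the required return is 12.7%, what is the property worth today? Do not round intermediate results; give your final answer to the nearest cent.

D_1 = 390065.00000
D_2 = 431021.82500
Terminal value at year 2: TV = D_2×(1+g_2)/(r−g_2) = 433607.95595/0.121 = 3583536.82603
P_0 = D_1/(1+r)^1 + D_2/(1+r)^2 + TV/(1+r)^2
    = 346109.13931 + 339352.79409 + 2821395.95744 = 3506857.89084

€3506857.89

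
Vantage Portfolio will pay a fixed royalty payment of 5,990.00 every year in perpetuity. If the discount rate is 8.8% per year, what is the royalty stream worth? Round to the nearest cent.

Level perpetuity: PV = C / r = 5,990.00 / 0.088 = 68,068.18

68068.18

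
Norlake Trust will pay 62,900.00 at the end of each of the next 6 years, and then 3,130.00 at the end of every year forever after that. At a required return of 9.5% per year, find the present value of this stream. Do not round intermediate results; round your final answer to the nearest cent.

PV of 6-year annuity: 62,900.00 × [1 − (1+0.095)^−6] / 0.095 = 278007.01614
Perpetuity value at year 6: 3,130.00 / 0.095 = 32947.36842
PV of perpetuity: 32947.36842 / (1+0.095)^6 = 19113.31499
Total PV = 278007.01614 + 19113.31499 = 297120.33113

297120.33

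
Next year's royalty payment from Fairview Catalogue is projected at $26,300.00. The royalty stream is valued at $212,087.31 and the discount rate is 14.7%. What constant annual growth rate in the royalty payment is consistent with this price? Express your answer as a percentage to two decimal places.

P = D₁/(r−g) ⇒ g = r − D₁/P = 0.147 − $26,300.00/$212,087.31 = 0.022994

2.30%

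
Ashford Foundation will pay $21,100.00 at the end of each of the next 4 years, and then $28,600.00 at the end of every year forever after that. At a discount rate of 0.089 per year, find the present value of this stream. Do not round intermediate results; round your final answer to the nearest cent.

$296996.99

PV of 4-year annuity: $21,100.00 × [1 − (1+0.089)^−4] / 0.089 = 68508.40218
Perpetuity value at year 4: $28,600.00 / 0.089 = 321348.31461
PV of perpetuity: 321348.31461 / (1+0.089)^4 = 228488.58464
Total PV = 68508.40218 + 228488.58464 = 296996.98682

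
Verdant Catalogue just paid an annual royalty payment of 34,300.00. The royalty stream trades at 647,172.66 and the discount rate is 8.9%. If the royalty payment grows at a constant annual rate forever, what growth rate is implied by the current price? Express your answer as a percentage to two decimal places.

P = D₀(1+g)/(r−g) ⇒ P(r−g) = D₀(1+g) ⇒ g(P+D₀) = P·r − D₀
g = (P·r − D₀)/(P + D₀) = (647,172.66×0.089 − 34,300.00) / (647,172.66 + 34,300.00) = 0.034188

3.42%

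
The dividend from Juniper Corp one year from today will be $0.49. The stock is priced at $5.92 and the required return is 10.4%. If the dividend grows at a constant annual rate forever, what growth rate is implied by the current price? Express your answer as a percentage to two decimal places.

P = D₁/(r−g) ⇒ g = r − D₁/P = 0.104 − $0.49/$5.92 = 0.021230

2.12%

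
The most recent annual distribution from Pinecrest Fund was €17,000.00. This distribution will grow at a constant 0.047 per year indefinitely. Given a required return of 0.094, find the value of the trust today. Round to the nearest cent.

D₁ = D₀ × (1 + g) = €17,000.00 × 1.047 = €17,799.0000
Growing perpetuity: P = D₁ / (r − g) = €17,799.0000 / (0.094 − 0.047) = €378,702.13

€378702.13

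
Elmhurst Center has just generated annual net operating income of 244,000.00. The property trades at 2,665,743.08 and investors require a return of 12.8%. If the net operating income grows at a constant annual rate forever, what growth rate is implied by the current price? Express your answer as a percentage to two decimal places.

P = D₀(1+g)/(r−g) ⇒ P(r−g) = D₀(1+g) ⇒ g(P+D₀) = P·r − D₀
g = (P·r − D₀)/(P + D₀) = (2,665,743.08×0.128 − 244,000.00) / (2,665,743.08 + 244,000.00) = 0.033410

3.34%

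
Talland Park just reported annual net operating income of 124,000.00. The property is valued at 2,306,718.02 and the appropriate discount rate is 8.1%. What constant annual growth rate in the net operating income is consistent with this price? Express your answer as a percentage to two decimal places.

2.59%

P = D₀(1+g)/(r−g) ⇒ P(r−g) = D₀(1+g) ⇒ g(P+D₀) = P·r − D₀
g = (P·r − D₀)/(P + D₀) = (2,306,718.02×0.081 − 124,000.00) / (2,306,718.02 + 124,000.00) = 0.025854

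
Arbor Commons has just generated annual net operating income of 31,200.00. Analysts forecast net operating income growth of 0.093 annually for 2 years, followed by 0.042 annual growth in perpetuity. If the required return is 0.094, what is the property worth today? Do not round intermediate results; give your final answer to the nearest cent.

D_1 = 34101.60000
D_2 = 37273.04880
Terminal value at year 2: TV = D_2×(1+g_2)/(r−g_2) = 38838.51685/0.052 = 746894.55480
P_0 = D_1/(1+r)^1 + D_2/(1+r)^2 + TV/(1+r)^2
    = 31171.48080 + 31142.98768 + 624057.56077 = 686372.02925

686372.03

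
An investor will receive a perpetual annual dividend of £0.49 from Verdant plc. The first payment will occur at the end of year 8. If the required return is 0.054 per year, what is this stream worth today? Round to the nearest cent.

Value at end of year 7: C / r = £0.49 / 0.054 = £9.0741
Discount to today: PV = £9.0741 / (1 + 0.054)^7 = £9.0741 / 1.445055 = £6.28

£6.28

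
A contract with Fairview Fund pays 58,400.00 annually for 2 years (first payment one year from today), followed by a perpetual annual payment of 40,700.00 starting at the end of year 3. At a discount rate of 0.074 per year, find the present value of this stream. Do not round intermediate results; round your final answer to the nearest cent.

PV of 2-year annuity: 58,400.00 × [1 − (1+0.074)^−2] / 0.074 = 105005.73917
Perpetuity value at year 2: 40,700.00 / 0.074 = 550000.00000
PV of perpetuity: 550000.00000 / (1+0.074)^2 = 476819.63040
Total PV = 105005.73917 + 476819.63040 = 581825.36958

581825.37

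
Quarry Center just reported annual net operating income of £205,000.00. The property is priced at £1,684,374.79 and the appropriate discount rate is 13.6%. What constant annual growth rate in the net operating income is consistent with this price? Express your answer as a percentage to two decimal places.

P = D₀(1+g)/(r−g) ⇒ P(r−g) = D₀(1+g) ⇒ g(P+D₀) = P·r − D₀
g = (P·r − D₀)/(P + D₀) = (£1,684,374.79×0.136 − £205,000.00) / (£1,684,374.79 + £205,000.00) = 0.012742

1.27%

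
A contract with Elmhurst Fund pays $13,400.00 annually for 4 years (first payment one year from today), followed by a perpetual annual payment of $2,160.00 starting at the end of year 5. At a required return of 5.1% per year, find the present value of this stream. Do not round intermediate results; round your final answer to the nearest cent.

PV of 4-year annuity: $13,400.00 × [1 − (1+0.051)^−4] / 0.051 = 47405.56936
Perpetuity value at year 4: $2,160.00 / 0.051 = 42352.94118
PV of perpetuity: 42352.94118 / (1+0.051)^4 = 34711.44641
Total PV = 47405.56936 + 34711.44641 = 82117.01578

$82117.02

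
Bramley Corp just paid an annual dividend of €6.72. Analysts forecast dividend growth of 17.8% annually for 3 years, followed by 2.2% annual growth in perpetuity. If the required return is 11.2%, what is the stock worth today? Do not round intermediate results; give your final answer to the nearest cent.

D_1 = 7.91616
D_2 = 9.32524
D_3 = 10.98513
Terminal value at year 3: TV = D_3×(1+g_2)/(r−g_2) = 11.22680/0.09 = 124.74224
P_0 = D_1/(1+r)^1 + D_2/(1+r)^2 + D_3/(1+r)^3 + TV/(1+r)^3
    = 7.11885 + 7.54137 + 7.98897 + 90.71919 = 113.36838

€113.37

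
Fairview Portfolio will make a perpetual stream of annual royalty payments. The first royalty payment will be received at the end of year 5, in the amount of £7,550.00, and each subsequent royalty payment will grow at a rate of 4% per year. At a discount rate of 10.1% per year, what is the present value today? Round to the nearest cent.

Value at end of year 4: C₁ / (r − g) = £7,550.00 / (0.101 − 0.04) = £123,770.4918
Discount to today: PV = £123,770.4918 / (1 + 0.101)^4 = £123,770.4918 / 1.469431 = £84,230.20

£84230.20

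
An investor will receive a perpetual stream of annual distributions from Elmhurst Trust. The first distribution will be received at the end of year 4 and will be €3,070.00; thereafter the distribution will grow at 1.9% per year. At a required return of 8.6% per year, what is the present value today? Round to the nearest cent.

Value at end of year 3: C₁ / (r − g) = €3,070.00 / (0.086 − 0.019) = €45,820.8955
Discount to today: PV = €45,820.8955 / (1 + 0.086)^3 = €45,820.8955 / 1.280824 = €35,774.54

€35774.54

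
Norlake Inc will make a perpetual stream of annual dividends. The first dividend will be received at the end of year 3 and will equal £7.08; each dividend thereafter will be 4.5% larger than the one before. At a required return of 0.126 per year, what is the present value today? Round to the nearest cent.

Value at end of year 2: C₁ / (r − g) = £7.08 / (0.126 − 0.045) = £87.4074
Discount to today: PV = £87.4074 / (1 + 0.126)^2 = £87.4074 / 1.267876 = £68.94

£68.94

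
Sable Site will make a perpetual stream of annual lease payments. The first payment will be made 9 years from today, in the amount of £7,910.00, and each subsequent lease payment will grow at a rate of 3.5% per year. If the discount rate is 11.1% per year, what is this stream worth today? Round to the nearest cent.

£44838.43

Value at end of year 8: C₁ / (r − g) = £7,910.00 / (0.111 − 0.035) = £104,078.9474
Discount to today: PV = £104,078.9474 / (1 + 0.111)^8 = £104,078.9474 / 2.321200 = £44,838.43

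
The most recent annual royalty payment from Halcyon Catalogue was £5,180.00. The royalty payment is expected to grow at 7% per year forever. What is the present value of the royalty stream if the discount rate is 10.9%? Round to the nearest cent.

D₁ = D₀ × (1 + g) = £5,180.00 × 1.07 = £5,542.6000
Growing perpetuity: P = D₁ / (r − g) = £5,542.6000 / (0.109 − 0.07) = £142,117.95

£142117.95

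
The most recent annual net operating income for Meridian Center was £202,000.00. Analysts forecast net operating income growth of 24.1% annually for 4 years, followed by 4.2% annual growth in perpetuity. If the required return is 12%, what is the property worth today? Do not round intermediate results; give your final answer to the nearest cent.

£5118722.11

D_1 = 250682.00000
D_2 = 311096.36200
D_3 = 386070.58524
D_4 = 479113.59629
Terminal value at year 4: TV = D_4×(1+g_2)/(r−g_2) = 499236.36733/0.078 = 6400466.24781
P_0 = D_1/(1+r)^1 + D_2/(1+r)^2 + D_3/(1+r)^3 + D_4/(1+r)^4 + TV/(1+r)^4
    = 223823.21429 + 248004.11511 + 274797.41684 + 304485.35205 + 4067612.01070 = 5118722.10899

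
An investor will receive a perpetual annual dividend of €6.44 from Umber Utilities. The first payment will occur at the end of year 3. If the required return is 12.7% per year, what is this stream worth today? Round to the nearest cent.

€39.92

Value at end of year 2: C / r = €6.44 / 0.127 = €50.7087
Discount to today: PV = €50.7087 / (1 + 0.127)^2 = €50.7087 / 1.270129 = €39.92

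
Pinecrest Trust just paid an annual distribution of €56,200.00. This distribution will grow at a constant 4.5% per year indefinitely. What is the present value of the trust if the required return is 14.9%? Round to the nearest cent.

€564701.92

D₁ = D₀ × (1 + g) = €56,200.00 × 1.045 = €58,729.0000
Growing perpetuity: P = D₁ / (r − g) = €58,729.0000 / (0.149 − 0.045) = €564,701.92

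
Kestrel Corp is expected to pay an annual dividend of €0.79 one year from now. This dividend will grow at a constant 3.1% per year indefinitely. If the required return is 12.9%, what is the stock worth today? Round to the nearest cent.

€8.06

Growing perpetuity: P = D₁ / (r − g) = €0.7900 / (0.129 − 0.031) = €8.06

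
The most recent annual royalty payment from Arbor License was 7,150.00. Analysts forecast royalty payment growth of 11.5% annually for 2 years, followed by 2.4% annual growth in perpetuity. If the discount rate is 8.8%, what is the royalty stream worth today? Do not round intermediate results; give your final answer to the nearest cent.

134985.10

D_1 = 7972.25000
D_2 = 8889.05875
Terminal value at year 2: TV = D_2×(1+g_2)/(r−g_2) = 9102.39616/0.064 = 142224.94000
P_0 = D_1/(1+r)^1 + D_2/(1+r)^2 + TV/(1+r)^2
    = 7327.43566 + 7509.27460 + 120148.39357 = 134985.10383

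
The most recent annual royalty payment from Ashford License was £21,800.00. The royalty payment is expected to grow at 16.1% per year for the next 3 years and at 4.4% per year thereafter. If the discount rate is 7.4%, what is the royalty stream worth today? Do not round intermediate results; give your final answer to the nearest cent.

£1034919.18

D_1 = 25309.80000
D_2 = 29384.67780
D_3 = 34115.61093
Terminal value at year 3: TV = D_3×(1+g_2)/(r−g_2) = 35616.69781/0.03 = 1187223.26022
P_0 = D_1/(1+r)^1 + D_2/(1+r)^2 + D_3/(1+r)^3 + TV/(1+r)^3
    = 23565.92179 + 25474.89311 + 27538.50177 + 958339.86143 = 1034919.17808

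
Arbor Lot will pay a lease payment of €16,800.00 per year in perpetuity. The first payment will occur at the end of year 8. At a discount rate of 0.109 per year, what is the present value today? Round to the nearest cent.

€74707.11

Value at end of year 7: C / r = €16,800.00 / 0.109 = €154,128.4404
Discount to today: PV = €154,128.4404 / (1 + 0.109)^7 = €154,128.4404 / 2.063103 = €74,707.11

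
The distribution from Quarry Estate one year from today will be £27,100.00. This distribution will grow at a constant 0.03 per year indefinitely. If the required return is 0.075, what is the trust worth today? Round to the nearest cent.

£602222.22

Growing perpetuity: P = D₁ / (r − g) = £27,100.0000 / (0.075 − 0.03) = £602,222.22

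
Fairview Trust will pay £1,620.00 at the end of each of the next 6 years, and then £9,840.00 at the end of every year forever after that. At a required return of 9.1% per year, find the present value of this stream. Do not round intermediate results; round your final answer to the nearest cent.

PV of 6-year annuity: £1,620.00 × [1 − (1+0.091)^−6] / 0.091 = 7245.57221
Perpetuity value at year 6: £9,840.00 / 0.091 = 108131.86813
PV of perpetuity: 108131.86813 / (1+0.091)^6 = 64121.72579
Total PV = 7245.57221 + 64121.72579 = 71367.29801

£71367.30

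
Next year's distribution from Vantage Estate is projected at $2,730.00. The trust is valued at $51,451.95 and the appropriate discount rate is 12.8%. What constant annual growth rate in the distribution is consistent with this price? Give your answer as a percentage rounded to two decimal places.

7.49%

P = D₁/(r−g) ⇒ g = r − D₁/P = 0.128 − $2,730.00/$51,451.95 = 0.074941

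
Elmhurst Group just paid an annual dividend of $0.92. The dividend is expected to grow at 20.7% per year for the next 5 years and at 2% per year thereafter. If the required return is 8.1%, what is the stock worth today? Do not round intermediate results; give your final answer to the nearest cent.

$33.18

D_1 = 1.11044
D_2 = 1.34030
D_3 = 1.61774
D_4 = 1.95262
D_5 = 2.35681
Terminal value at year 5: TV = D_5×(1+g_2)/(r−g_2) = 2.40394/0.061 = 39.40892
P_0 = D_1/(1+r)^1 + D_2/(1+r)^2 + D_3/(1+r)^3 + D_4/(1+r)^4 + D_5/(1+r)^5 + TV/(1+r)^5
    = 1.02723 + 1.14697 + 1.28066 + 1.42993 + 1.59660 + 26.69722 = 33.17860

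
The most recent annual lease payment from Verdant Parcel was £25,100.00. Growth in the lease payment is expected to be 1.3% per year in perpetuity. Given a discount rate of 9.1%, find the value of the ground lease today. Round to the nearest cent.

£325978.21

D₁ = D₀ × (1 + g) = £25,100.00 × 1.013 = £25,426.3000
Growing perpetuity: P = D₁ / (r − g) = £25,426.3000 / (0.091 − 0.013) = £325,978.21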